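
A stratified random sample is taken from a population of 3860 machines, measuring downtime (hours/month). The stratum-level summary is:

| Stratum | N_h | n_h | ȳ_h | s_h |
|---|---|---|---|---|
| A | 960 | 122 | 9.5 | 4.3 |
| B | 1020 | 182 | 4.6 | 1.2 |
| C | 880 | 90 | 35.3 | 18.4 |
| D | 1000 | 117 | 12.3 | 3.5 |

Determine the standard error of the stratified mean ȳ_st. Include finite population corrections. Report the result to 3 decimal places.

SE(ȳ_st) ≈ 0.436

V̂(ȳ_st) = Σ W_h² (1 − n_h/N_h) s_h²/n_h, with W_h = N_h/N and N = 3860:
  stratum A: (960/3860)²·(1 − 122/960)·4.3²/122 = 0.0081831
  stratum B: (1020/3860)²·(1 − 182/1020)·1.2²/182 = 0.000453901
  stratum C: (880/3860)²·(1 − 90/880)·18.4²/90 = 0.175521
  stratum D: (1000/3860)²·(1 − 117/1000)·3.5²/117 = 0.00620492
V̂(ȳ_st) = 0.190363
SE(ȳ_st) = √0.190363 = 0.436306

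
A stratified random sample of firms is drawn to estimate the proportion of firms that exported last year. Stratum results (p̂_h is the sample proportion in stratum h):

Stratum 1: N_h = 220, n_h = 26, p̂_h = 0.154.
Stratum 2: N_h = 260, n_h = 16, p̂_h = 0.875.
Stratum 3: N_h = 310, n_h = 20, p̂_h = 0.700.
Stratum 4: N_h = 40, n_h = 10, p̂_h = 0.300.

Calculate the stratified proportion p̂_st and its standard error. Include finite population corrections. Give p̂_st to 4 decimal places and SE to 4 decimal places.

p̂_st ≈ 0.5908, SE ≈ 0.0498

N = 830; stratum weights W_h = N_h/N.
p̂_st = Σ W_h p̂_h = (220·0.154 + 260·0.875 + 310·0.700 + 40·0.300)/830 = 0.59082
V̂(p̂_st) = Σ W_h² (1 − n_h/N_h) p̂_h(1−p̂_h)/(n_h−1):
  stratum 1: (220/830)²·(1 − 26/220)·0.154·0.846/25 = 0.000322864
  stratum 2: (260/830)²·(1 − 16/260)·0.875·0.125/15 = 0.000671481
  stratum 3: (310/830)²·(1 − 20/310)·0.700·0.300/19 = 0.00144235
  stratum 4: (40/830)²·(1 − 10/40)·0.300·0.700/9 = 4.06445e-05
V̂(p̂_st) = 0.00247733; SE = √V̂ = 0.0497728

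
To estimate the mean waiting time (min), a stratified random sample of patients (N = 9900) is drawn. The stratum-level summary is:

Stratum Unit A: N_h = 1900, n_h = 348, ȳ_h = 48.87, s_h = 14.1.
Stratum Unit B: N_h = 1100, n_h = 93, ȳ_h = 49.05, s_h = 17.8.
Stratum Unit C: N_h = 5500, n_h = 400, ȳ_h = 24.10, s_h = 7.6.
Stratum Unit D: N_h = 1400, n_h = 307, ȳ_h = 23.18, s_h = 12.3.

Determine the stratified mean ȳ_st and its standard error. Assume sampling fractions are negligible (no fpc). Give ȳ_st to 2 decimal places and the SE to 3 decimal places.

ȳ_st ≈ 31.50, SE ≈ 0.343

ȳ_st = Σ W_h ȳ_h = (1900·48.87 + 1100·49.05 + 5500·24.10 + 1400·23.18)/9900 = 31.49596
V̂(ȳ_st) = Σ W_h² s_h²/n_h, with W_h = N_h/N and N = 9900:
  stratum Unit A: (1900/9900)²·14.1²/348 = 0.0210424
  stratum Unit B: (1100/9900)²·17.8²/93 = 0.0420603
  stratum Unit C: (5500/9900)²·7.6²/400 = 0.0445679
  stratum Unit D: (1400/9900)²·12.3²/307 = 0.00985502
V̂(ȳ_st) = 0.117526
SE(ȳ_st) = √0.117526 = 0.34282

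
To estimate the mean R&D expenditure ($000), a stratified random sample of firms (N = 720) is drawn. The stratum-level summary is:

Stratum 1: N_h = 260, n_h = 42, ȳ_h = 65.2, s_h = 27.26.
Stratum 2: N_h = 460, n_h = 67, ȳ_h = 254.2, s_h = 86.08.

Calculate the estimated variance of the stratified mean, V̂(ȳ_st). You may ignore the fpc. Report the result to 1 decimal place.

V̂(ȳ_st) = Σ W_h² s_h²/n_h, with W_h = N_h/N and N = 720:
  stratum 1: (260/720)²·27.26²/42 = 2.30719
  stratum 2: (460/720)²·86.08²/67 = 45.142
V̂(ȳ_st) = 47.4492

V̂(ȳ_st) ≈ 47.4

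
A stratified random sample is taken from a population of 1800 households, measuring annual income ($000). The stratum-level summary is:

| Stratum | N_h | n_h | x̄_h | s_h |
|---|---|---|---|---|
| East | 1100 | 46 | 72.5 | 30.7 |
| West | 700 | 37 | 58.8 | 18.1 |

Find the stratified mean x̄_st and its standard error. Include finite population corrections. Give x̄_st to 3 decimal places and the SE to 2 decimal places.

x̄_st ≈ 67.172, SE ≈ 2.93

x̄_st = Σ W_h x̄_h = (1100·72.5 + 700·58.8)/1800 = 67.17222
V̂(x̄_st) = Σ W_h² (1 − n_h/N_h) s_h²/n_h, with W_h = N_h/N and N = 1800:
  stratum East: (1100/1800)²·(1 − 46/1100)·30.7²/46 = 7.33174
  stratum West: (700/1800)²·(1 − 37/700)·18.1²/37 = 1.2683
V̂(x̄_st) = 8.60004
SE(x̄_st) = √8.60004 = 2.93258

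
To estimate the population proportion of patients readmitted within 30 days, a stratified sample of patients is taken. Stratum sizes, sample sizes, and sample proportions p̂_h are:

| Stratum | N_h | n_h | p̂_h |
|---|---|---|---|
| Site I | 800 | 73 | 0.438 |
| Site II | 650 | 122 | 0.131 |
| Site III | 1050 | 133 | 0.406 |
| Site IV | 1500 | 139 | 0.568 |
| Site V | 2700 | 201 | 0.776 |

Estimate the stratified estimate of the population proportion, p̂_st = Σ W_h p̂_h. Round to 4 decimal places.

N = 6700; stratum weights W_h = N_h/N.
p̂_st = Σ W_h p̂_h = (800·0.438 + 650·0.131 + 1050·0.406 + 1500·0.568 + 2700·0.776)/6700 = 0.56851

p̂_st ≈ 0.5685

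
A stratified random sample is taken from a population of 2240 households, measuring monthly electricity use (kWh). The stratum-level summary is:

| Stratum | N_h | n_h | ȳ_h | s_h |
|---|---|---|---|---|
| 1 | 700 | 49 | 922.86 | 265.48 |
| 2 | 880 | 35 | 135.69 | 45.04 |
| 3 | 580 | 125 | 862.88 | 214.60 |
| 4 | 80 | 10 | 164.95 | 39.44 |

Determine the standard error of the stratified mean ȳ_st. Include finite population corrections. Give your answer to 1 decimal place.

SE(ȳ_st) ≈ 12.6

V̂(ȳ_st) = Σ W_h² (1 − n_h/N_h) s_h²/n_h, with W_h = N_h/N and N = 2240:
  stratum 1: (700/2240)²·(1 − 49/700)·265.48²/49 = 130.632
  stratum 2: (880/2240)²·(1 − 35/880)·45.04²/35 = 8.58958
  stratum 3: (580/2240)²·(1 − 125/580)·214.60²/125 = 19.3773
  stratum 4: (80/2240)²·(1 − 10/80)·39.44²/10 = 0.173606
V̂(ȳ_st) = 158.773
SE(ȳ_st) = √158.773 = 12.6005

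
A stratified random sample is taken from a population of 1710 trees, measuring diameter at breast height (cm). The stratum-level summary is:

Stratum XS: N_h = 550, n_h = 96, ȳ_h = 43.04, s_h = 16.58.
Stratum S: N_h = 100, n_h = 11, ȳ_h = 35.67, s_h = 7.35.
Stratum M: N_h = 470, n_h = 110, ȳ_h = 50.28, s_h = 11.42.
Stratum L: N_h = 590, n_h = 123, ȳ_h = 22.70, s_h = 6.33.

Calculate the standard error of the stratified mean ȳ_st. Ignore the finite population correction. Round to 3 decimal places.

SE(ȳ_st) ≈ 0.664

V̂(ȳ_st) = Σ W_h² s_h²/n_h, with W_h = N_h/N and N = 1710:
  stratum XS: (550/1710)²·16.58²/96 = 0.296231
  stratum S: (100/1710)²·7.35²/11 = 0.0167954
  stratum M: (470/1710)²·11.42²/110 = 0.089566
  stratum L: (590/1710)²·6.33²/123 = 0.0387806
V̂(ȳ_st) = 0.441373
SE(ȳ_st) = √0.441373 = 0.664359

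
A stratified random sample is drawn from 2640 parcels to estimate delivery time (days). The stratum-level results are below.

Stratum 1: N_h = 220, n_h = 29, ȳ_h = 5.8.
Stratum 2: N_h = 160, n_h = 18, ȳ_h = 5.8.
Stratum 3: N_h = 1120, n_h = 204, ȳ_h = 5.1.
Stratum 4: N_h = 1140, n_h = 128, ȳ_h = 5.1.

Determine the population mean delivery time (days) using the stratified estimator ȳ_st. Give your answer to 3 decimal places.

ȳ_st ≈ 5.201

N = Σ N_h = 2640. Stratum weights W_h = N_h/N.
ȳ_st = (220·5.8 + 160·5.8 + 1120·5.1 + 1140·5.1) / 2640 = 5.20076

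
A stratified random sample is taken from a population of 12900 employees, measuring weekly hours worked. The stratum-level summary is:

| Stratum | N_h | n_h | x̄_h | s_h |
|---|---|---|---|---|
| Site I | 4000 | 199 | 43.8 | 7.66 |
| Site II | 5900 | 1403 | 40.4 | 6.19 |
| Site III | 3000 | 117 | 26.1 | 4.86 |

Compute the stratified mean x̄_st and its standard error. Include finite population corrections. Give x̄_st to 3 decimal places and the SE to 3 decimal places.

x̄_st = Σ W_h x̄_h = (4000·43.8 + 5900·40.4 + 3000·26.1)/12900 = 38.12868
V̂(x̄_st) = Σ W_h² (1 − n_h/N_h) s_h²/n_h, with W_h = N_h/N and N = 12900:
  stratum Site I: (4000/12900)²·(1 − 199/4000)·7.66²/199 = 0.0269391
  stratum Site II: (5900/12900)²·(1 − 1403/5900)·6.19²/1403 = 0.00435431
  stratum Site III: (3000/12900)²·(1 − 117/3000)·4.86²/117 = 0.0104924
V̂(x̄_st) = 0.0417858
SE(x̄_st) = √0.0417858 = 0.204416

x̄_st ≈ 38.129, SE ≈ 0.204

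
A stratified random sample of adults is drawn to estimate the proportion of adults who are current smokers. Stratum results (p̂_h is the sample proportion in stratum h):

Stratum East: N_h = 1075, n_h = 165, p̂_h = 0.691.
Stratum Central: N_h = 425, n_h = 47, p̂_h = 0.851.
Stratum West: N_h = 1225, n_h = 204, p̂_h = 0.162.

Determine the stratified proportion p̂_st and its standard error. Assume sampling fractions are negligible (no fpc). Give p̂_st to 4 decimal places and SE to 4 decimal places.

p̂_st ≈ 0.4781, SE ≈ 0.0201

N = 2725; stratum weights W_h = N_h/N.
p̂_st = Σ W_h p̂_h = (1075·0.691 + 425·0.851 + 1225·0.162)/2725 = 0.47815
V̂(p̂_st) = Σ W_h² p̂_h(1−p̂_h)/(n_h−1):
  stratum East: (1075/2725)²·0.691·0.309/164 = 0.000202617
  stratum Central: (425/2725)²·0.851·0.149/46 = 6.70506e-05
  stratum West: (1225/2725)²·0.162·0.838/203 = 0.000135146
V̂(p̂_st) = 0.000404814; SE = √V̂ = 0.02012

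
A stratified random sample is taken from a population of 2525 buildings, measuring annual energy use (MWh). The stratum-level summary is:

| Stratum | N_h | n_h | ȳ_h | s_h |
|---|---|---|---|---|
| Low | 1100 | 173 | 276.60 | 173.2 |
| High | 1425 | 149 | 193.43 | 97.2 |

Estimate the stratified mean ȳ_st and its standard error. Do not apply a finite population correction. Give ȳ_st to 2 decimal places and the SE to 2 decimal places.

ȳ_st = Σ W_h ȳ_h = (1100·276.60 + 1425·193.43)/2525 = 229.66248
V̂(ȳ_st) = Σ W_h² s_h²/n_h, with W_h = N_h/N and N = 2525:
  stratum Low: (1100/2525)²·173.2²/173 = 32.9088
  stratum High: (1425/2525)²·97.2²/149 = 20.1954
V̂(ȳ_st) = 53.1043
SE(ȳ_st) = √53.1043 = 7.28727

ȳ_st ≈ 229.66, SE ≈ 7.29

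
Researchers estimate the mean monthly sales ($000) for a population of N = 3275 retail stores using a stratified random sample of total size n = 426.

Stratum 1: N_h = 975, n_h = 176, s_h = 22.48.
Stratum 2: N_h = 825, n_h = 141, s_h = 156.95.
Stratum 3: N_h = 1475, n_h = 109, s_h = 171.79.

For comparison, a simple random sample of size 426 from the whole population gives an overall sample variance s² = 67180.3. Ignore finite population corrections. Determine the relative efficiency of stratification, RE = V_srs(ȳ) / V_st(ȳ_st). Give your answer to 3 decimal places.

RE ≈ 2.380

V̂(ȳ_st) = Σ W_h² s_h²/n_h, with W_h = N_h/N and N = 3275:
  stratum 1: (975/3275)²·22.48²/176 = 0.254488
  stratum 2: (825/3275)²·156.95²/141 = 11.0864
  stratum 3: (1475/3275)²·171.79²/109 = 54.92
V_st = 66.2609
V_srs = s²/n = 67180.3/426 = 157.7
Relative efficiency = V_srs / V_st = 157.7/66.2609 = 2.3800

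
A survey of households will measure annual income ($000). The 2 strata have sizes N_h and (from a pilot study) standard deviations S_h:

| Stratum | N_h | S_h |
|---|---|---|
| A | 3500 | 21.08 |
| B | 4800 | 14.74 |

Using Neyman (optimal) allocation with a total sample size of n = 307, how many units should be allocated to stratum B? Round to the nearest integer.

150

Neyman allocation: n_h = n · N_h S_h / Σ N_i S_i, with n = 307.
  stratum A: N_h·S_h = 3500·21.08 = 73780.00
  stratum B: N_h·S_h = 4800·14.74 = 70752.00
Σ N_h S_h = 144532.00
n for stratum B = 307·70752.00/144532.00 = 150.284 → 150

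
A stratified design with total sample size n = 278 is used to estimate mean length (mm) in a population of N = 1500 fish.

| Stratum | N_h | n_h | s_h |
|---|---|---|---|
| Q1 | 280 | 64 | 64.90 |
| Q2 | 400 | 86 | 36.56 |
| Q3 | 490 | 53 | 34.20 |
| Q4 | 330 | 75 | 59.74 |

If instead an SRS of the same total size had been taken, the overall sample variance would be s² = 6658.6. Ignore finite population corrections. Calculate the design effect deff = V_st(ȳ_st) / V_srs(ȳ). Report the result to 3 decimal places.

deff ≈ 0.336

V̂(ȳ_st) = Σ W_h² s_h²/n_h, with W_h = N_h/N and N = 1500:
  stratum Q1: (280/1500)²·64.90²/64 = 2.29321
  stratum Q2: (400/1500)²·36.56²/86 = 1.10523
  stratum Q3: (490/1500)²·34.20²/53 = 2.35497
  stratum Q4: (330/1500)²·59.74²/75 = 2.30311
V_st = 8.05651
V_srs = s²/n = 6658.6/278 = 23.9518
deff = V_st / V_srs = 8.05651/23.9518 = 0.3364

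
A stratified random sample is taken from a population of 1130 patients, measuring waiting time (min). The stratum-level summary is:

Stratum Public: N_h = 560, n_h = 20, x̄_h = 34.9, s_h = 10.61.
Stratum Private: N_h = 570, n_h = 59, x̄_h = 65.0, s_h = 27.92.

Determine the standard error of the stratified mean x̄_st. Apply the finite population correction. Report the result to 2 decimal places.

V̂(x̄_st) = Σ W_h² (1 − n_h/N_h) s_h²/n_h, with W_h = N_h/N and N = 1130:
  stratum Public: (560/1130)²·(1 − 20/560)·10.61²/20 = 1.33299
  stratum Private: (570/1130)²·(1 − 59/570)·27.92²/59 = 3.01382
V̂(x̄_st) = 4.34681
SE(x̄_st) = √4.34681 = 2.0849

SE(x̄_st) ≈ 2.08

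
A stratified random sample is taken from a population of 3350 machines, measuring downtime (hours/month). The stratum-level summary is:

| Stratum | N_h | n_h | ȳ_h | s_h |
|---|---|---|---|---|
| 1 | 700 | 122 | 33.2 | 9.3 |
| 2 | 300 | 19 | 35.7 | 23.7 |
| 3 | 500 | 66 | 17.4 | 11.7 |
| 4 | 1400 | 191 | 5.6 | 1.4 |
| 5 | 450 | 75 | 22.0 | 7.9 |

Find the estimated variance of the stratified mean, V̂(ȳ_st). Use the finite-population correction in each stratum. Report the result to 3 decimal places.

V̂(ȳ_st) = Σ W_h² (1 − n_h/N_h) s_h²/n_h, with W_h = N_h/N and N = 3350:
  stratum 1: (700/3350)²·(1 − 122/700)·9.3²/122 = 0.0255589
  stratum 2: (300/3350)²·(1 − 19/300)·23.7²/19 = 0.222065
  stratum 3: (500/3350)²·(1 − 66/500)·11.7²/66 = 0.0401049
  stratum 4: (1400/3350)²·(1 − 191/1400)·1.4²/191 = 0.0015477
  stratum 5: (450/3350)²·(1 − 75/450)·7.9²/75 = 0.0125126
V̂(ȳ_st) = 0.30179

V̂(ȳ_st) ≈ 0.302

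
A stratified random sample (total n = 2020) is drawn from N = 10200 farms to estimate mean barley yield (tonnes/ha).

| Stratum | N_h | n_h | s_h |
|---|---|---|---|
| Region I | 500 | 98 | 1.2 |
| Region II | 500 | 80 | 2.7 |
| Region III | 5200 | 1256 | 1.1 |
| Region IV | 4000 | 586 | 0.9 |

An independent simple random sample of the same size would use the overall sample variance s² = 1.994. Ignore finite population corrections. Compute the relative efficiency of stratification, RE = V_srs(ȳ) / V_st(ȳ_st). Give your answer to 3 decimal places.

V̂(ȳ_st) = Σ W_h² s_h²/n_h, with W_h = N_h/N and N = 10200:
  stratum Region I: (500/10200)²·1.2²/98 = 3.53082e-05
  stratum Region II: (500/10200)²·2.7²/80 = 0.000218966
  stratum Region III: (5200/10200)²·1.1²/1256 = 0.000250381
  stratum Region IV: (4000/10200)²·0.9²/586 = 0.000212572
V_st = 0.000717228
V_srs = s²/n = 1.994/2020 = 0.000987129
Relative efficiency = V_srs / V_st = 0.000987129/0.000717228 = 1.3763

RE ≈ 1.376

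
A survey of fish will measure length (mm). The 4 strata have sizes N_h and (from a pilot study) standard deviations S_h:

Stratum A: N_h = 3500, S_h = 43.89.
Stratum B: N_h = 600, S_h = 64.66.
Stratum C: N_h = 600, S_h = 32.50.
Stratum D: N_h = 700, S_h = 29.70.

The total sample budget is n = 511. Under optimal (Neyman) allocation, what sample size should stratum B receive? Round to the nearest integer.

85

Neyman allocation: n_h = n · N_h S_h / Σ N_i S_i, with n = 511.
  stratum A: N_h·S_h = 3500·43.89 = 153615.00
  stratum B: N_h·S_h = 600·64.66 = 38796.00
  stratum C: N_h·S_h = 600·32.50 = 19500.00
  stratum D: N_h·S_h = 700·29.70 = 20790.00
Σ N_h S_h = 232701.00
n for stratum B = 511·38796.00/232701.00 = 85.194 → 85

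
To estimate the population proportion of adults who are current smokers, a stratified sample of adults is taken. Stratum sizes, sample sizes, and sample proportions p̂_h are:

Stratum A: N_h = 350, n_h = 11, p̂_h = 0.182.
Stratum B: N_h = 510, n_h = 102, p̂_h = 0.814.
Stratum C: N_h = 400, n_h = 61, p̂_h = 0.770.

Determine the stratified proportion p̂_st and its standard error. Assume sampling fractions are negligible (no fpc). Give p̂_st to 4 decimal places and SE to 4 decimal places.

p̂_st ≈ 0.6245, SE ≈ 0.0411

N = 1260; stratum weights W_h = N_h/N.
p̂_st = Σ W_h p̂_h = (350·0.182 + 510·0.814 + 400·0.770)/1260 = 0.62448
V̂(p̂_st) = Σ W_h² p̂_h(1−p̂_h)/(n_h−1):
  stratum A: (350/1260)²·0.182·0.818/10 = 0.00114873
  stratum B: (510/1260)²·0.814·0.186/101 = 0.000245593
  stratum C: (400/1260)²·0.770·0.230/60 = 0.000297472
V̂(p̂_st) = 0.0016918; SE = √V̂ = 0.0411315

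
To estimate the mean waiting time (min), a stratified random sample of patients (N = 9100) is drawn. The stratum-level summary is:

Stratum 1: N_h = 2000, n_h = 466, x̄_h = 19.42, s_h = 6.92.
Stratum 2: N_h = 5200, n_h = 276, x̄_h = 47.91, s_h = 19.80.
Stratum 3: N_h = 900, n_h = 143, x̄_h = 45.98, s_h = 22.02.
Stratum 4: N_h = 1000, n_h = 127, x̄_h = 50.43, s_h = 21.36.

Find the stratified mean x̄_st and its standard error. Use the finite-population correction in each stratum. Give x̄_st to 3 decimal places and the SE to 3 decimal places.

x̄_st ≈ 41.735, SE ≈ 0.713

x̄_st = Σ W_h x̄_h = (2000·19.42 + 5200·47.91 + 900·45.98 + 1000·50.43)/9100 = 41.73451
V̂(x̄_st) = Σ W_h² (1 − n_h/N_h) s_h²/n_h, with W_h = N_h/N and N = 9100:
  stratum 1: (2000/9100)²·(1 − 466/2000)·6.92²/466 = 0.00380714
  stratum 2: (5200/9100)²·(1 − 276/5200)·19.80²/276 = 0.439198
  stratum 3: (900/9100)²·(1 − 143/900)·22.02²/143 = 0.0278968
  stratum 4: (1000/9100)²·(1 − 127/1000)·21.36²/127 = 0.037873
V̂(x̄_st) = 0.508775
SE(x̄_st) = √0.508775 = 0.713284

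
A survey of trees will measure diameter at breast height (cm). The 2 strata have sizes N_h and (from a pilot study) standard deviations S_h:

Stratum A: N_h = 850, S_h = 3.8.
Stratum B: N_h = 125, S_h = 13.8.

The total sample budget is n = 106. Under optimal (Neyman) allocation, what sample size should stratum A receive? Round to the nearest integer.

Neyman allocation: n_h = n · N_h S_h / Σ N_i S_i, with n = 106.
  stratum A: N_h·S_h = 850·3.8 = 3230.00
  stratum B: N_h·S_h = 125·13.8 = 1725.00
Σ N_h S_h = 4955.00
n for stratum A = 106·3230.00/4955.00 = 69.098 → 69

69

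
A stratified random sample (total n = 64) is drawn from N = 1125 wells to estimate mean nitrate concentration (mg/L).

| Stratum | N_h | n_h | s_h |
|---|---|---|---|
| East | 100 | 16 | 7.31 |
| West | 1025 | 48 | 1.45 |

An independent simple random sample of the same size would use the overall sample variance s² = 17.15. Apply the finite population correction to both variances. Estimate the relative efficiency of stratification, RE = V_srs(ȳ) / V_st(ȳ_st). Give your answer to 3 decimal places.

V̂(ȳ_st) = Σ W_h² (1 − n_h/N_h) s_h²/n_h, with W_h = N_h/N and N = 1125:
  stratum East: (100/1125)²·(1 − 16/100)·7.31²/16 = 0.0221661
  stratum West: (1025/1125)²·(1 − 48/1025)·1.45²/48 = 0.0346584
V_st = 0.0568245
V_srs = (1 − 64/1125)·17.15/64 = 0.252724
Relative efficiency = V_srs / V_st = 0.252724/0.0568245 = 4.4475

RE ≈ 4.447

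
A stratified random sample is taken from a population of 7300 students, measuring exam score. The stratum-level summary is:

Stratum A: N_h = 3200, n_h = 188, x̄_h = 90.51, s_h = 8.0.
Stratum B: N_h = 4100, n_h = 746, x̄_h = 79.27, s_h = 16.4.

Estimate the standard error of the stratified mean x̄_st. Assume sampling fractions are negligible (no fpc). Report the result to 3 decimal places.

V̂(x̄_st) = Σ W_h² s_h²/n_h, with W_h = N_h/N and N = 7300:
  stratum A: (3200/7300)²·8.0²/188 = 0.0654149
  stratum B: (4100/7300)²·16.4²/746 = 0.113729
V̂(x̄_st) = 0.179144
SE(x̄_st) = √0.179144 = 0.423254

SE(x̄_st) ≈ 0.423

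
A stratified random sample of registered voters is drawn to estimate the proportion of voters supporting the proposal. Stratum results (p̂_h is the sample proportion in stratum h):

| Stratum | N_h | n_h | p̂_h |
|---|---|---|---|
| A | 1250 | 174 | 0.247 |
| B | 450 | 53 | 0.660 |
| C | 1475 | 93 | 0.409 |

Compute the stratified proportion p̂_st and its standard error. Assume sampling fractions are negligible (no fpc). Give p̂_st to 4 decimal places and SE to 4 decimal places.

p̂_st ≈ 0.3808, SE ≈ 0.0286

N = 3175; stratum weights W_h = N_h/N.
p̂_st = Σ W_h p̂_h = (1250·0.247 + 450·0.660 + 1475·0.409)/3175 = 0.38080
V̂(p̂_st) = Σ W_h² p̂_h(1−p̂_h)/(n_h−1):
  stratum A: (1250/3175)²·0.247·0.753/173 = 0.00016664
  stratum B: (450/3175)²·0.660·0.340/52 = 8.66876e-05
  stratum C: (1475/3175)²·0.409·0.591/92 = 0.000567048
V̂(p̂_st) = 0.000820375; SE = √V̂ = 0.0286422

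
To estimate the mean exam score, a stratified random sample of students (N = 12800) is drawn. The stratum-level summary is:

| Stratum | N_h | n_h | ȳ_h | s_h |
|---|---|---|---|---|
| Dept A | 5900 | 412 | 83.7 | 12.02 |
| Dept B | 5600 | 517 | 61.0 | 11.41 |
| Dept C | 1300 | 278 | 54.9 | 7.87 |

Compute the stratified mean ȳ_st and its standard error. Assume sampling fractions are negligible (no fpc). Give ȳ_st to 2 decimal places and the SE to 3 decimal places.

ȳ_st = Σ W_h ȳ_h = (5900·83.7 + 5600·61.0 + 1300·54.9)/12800 = 70.84375
V̂(ȳ_st) = Σ W_h² s_h²/n_h, with W_h = N_h/N and N = 12800:
  stratum Dept A: (5900/12800)²·12.02²/412 = 0.0745068
  stratum Dept B: (5600/12800)²·11.41²/517 = 0.0481989
  stratum Dept C: (1300/12800)²·7.87²/278 = 0.00229811
V̂(ȳ_st) = 0.125004
SE(ȳ_st) = √0.125004 = 0.353559

ȳ_st ≈ 70.84, SE ≈ 0.354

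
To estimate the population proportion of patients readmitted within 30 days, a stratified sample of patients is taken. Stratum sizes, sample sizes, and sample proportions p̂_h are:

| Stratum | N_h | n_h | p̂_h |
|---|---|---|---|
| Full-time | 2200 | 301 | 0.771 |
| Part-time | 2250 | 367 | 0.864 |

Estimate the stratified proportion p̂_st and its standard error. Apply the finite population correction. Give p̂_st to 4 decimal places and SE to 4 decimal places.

N = 4450; stratum weights W_h = N_h/N.
p̂_st = Σ W_h p̂_h = (2200·0.771 + 2250·0.864)/4450 = 0.81802
V̂(p̂_st) = Σ W_h² (1 − n_h/N_h) p̂_h(1−p̂_h)/(n_h−1):
  stratum Full-time: (2200/4450)²·(1 − 301/2200)·0.771·0.229/300 = 0.000124164
  stratum Part-time: (2250/4450)²·(1 − 367/2250)·0.864·0.136/366 = 6.86886e-05
V̂(p̂_st) = 0.000192853; SE = √V̂ = 0.0138871

p̂_st ≈ 0.8180, SE ≈ 0.0139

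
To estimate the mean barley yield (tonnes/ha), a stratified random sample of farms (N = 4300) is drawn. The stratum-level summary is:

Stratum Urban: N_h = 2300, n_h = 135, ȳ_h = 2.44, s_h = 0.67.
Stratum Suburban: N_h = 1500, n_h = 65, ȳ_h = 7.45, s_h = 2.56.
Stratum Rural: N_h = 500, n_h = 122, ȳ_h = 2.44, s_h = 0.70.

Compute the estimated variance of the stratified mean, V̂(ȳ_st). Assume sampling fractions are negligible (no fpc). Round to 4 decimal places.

V̂(ȳ_st) ≈ 0.0133

V̂(ȳ_st) = Σ W_h² s_h²/n_h, with W_h = N_h/N and N = 4300:
  stratum Urban: (2300/4300)²·0.67²/135 = 0.000951337
  stratum Suburban: (1500/4300)²·2.56²/65 = 0.0122691
  stratum Rural: (500/4300)²·0.70²/122 = 5.43049e-05
V̂(ȳ_st) = 0.0132747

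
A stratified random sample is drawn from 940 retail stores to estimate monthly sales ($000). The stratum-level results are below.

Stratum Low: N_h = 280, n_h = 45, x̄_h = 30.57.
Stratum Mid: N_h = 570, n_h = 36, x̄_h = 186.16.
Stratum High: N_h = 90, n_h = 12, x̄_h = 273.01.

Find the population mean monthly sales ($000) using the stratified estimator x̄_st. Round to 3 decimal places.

N = Σ N_h = 940. Stratum weights W_h = N_h/N.
x̄_st = (280·30.57 + 570·186.16 + 90·273.01) / 940 = 148.12947

x̄_st ≈ 148.129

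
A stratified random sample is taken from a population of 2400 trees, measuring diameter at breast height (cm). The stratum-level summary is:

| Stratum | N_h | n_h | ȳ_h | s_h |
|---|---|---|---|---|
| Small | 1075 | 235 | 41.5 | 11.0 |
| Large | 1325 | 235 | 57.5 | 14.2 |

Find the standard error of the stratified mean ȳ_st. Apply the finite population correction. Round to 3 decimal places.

V̂(ȳ_st) = Σ W_h² (1 − n_h/N_h) s_h²/n_h, with W_h = N_h/N and N = 2400:
  stratum Small: (1075/2400)²·(1 − 235/1075)·11.0²/235 = 0.0807203
  stratum Large: (1325/2400)²·(1 − 235/1325)·14.2²/235 = 0.215144
V̂(ȳ_st) = 0.295864
SE(ȳ_st) = √0.295864 = 0.543934

SE(ȳ_st) ≈ 0.544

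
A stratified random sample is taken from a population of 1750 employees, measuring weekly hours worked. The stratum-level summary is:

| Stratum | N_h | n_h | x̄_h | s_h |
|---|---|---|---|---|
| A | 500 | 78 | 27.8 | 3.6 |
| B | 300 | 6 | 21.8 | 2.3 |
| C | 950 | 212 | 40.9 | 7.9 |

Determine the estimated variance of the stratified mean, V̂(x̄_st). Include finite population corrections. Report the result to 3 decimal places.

V̂(x̄_st) ≈ 0.104

V̂(x̄_st) = Σ W_h² (1 − n_h/N_h) s_h²/n_h, with W_h = N_h/N and N = 1750:
  stratum A: (500/1750)²·(1 − 78/500)·3.6²/78 = 0.0114477
  stratum B: (300/1750)²·(1 − 6/300)·2.3²/6 = 0.025392
  stratum C: (950/1750)²·(1 − 212/950)·7.9²/212 = 0.0673941
V̂(x̄_st) = 0.104234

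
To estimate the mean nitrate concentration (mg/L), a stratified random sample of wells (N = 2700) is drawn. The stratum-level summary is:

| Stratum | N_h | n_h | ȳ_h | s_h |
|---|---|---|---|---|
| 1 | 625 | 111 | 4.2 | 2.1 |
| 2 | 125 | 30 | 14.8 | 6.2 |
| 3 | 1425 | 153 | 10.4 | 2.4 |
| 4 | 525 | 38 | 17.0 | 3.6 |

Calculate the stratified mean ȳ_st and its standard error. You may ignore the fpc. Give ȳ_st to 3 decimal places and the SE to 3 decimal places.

ȳ_st = Σ W_h ȳ_h = (625·4.2 + 125·14.8 + 1425·10.4 + 525·17.0)/2700 = 10.45185
V̂(ȳ_st) = Σ W_h² s_h²/n_h, with W_h = N_h/N and N = 2700:
  stratum 1: (625/2700)²·2.1²/111 = 0.00212886
  stratum 2: (125/2700)²·6.2²/30 = 0.00274634
  stratum 3: (1425/2700)²·2.4²/153 = 0.0104866
  stratum 4: (525/2700)²·3.6²/38 = 0.0128947
V̂(ȳ_st) = 0.0282565
SE(ȳ_st) = √0.0282565 = 0.168097

ȳ_st ≈ 10.452, SE ≈ 0.168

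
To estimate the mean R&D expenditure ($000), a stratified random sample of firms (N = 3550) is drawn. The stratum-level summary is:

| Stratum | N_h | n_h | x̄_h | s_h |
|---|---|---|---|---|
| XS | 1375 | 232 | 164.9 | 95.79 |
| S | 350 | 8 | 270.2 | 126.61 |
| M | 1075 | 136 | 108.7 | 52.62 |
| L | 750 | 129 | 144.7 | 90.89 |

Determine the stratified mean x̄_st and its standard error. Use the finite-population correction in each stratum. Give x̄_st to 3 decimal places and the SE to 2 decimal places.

x̄_st = Σ W_h x̄_h = (1375·164.9 + 350·270.2 + 1075·108.7 + 750·144.7)/3550 = 153.99577
V̂(x̄_st) = Σ W_h² (1 − n_h/N_h) s_h²/n_h, with W_h = N_h/N and N = 3550:
  stratum XS: (1375/3550)²·(1 − 232/1375)·95.79²/232 = 4.93224
  stratum S: (350/3550)²·(1 − 8/350)·126.61²/8 = 19.032
  stratum M: (1075/3550)²·(1 − 136/1075)·52.62²/136 = 1.63072
  stratum L: (750/3550)²·(1 − 129/750)·90.89²/129 = 2.36668
V̂(x̄_st) = 27.9616
SE(x̄_st) = √27.9616 = 5.28787

x̄_st ≈ 153.996, SE ≈ 5.29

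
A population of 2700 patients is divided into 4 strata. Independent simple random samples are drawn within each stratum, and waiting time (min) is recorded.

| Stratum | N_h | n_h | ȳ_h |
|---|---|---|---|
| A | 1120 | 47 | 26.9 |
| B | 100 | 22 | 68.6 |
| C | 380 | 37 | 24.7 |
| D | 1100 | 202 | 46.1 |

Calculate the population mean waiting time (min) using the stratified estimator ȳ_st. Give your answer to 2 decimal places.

N = Σ N_h = 2700. Stratum weights W_h = N_h/N.
ȳ_st = (1120·26.9 + 100·68.6 + 380·24.7 + 1100·46.1) / 2700 = 35.9570

ȳ_st ≈ 35.96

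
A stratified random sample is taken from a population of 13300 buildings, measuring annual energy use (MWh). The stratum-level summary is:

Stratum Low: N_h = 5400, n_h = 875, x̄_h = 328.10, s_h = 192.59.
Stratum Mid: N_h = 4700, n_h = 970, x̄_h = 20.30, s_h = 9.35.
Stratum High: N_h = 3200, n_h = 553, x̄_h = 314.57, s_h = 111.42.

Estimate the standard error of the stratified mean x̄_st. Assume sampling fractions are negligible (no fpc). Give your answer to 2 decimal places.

SE(x̄_st) ≈ 2.88

V̂(x̄_st) = Σ W_h² s_h²/n_h, with W_h = N_h/N and N = 13300:
  stratum Low: (5400/13300)²·192.59²/875 = 6.98785
  stratum Mid: (4700/13300)²·9.35²/970 = 0.011255
  stratum High: (3200/13300)²·111.42²/553 = 1.29956
V̂(x̄_st) = 8.29867
SE(x̄_st) = √8.29867 = 2.88074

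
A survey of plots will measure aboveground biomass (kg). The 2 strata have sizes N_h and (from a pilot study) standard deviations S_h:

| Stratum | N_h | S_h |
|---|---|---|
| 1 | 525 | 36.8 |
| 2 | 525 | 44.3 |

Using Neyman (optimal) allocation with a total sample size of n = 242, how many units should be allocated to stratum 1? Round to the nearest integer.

110

Neyman allocation: n_h = n · N_h S_h / Σ N_i S_i, with n = 242.
  stratum 1: N_h·S_h = 525·36.8 = 19320.00
  stratum 2: N_h·S_h = 525·44.3 = 23257.50
Σ N_h S_h = 42577.50
n for stratum 1 = 242·19320.00/42577.50 = 109.810 → 110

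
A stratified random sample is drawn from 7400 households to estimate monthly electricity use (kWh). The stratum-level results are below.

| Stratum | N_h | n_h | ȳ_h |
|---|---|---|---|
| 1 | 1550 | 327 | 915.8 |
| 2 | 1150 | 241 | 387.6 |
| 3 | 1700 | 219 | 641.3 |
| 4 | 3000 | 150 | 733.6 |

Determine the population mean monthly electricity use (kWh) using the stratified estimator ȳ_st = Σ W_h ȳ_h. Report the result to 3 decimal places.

N = Σ N_h = 7400. Stratum weights W_h = N_h/N.
ȳ_st = (1550·915.8 + 1150·387.6 + 1700·641.3 + 3000·733.6) / 7400 = 696.78919

ȳ_st ≈ 696.789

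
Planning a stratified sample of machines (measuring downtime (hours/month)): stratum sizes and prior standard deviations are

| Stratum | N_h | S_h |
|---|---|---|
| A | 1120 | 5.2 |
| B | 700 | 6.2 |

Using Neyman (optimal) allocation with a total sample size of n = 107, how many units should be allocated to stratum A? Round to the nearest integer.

61

Neyman allocation: n_h = n · N_h S_h / Σ N_i S_i, with n = 107.
  stratum A: N_h·S_h = 1120·5.2 = 5824.00
  stratum B: N_h·S_h = 700·6.2 = 4340.00
Σ N_h S_h = 10164.00
n for stratum A = 107·5824.00/10164.00 = 61.311 → 61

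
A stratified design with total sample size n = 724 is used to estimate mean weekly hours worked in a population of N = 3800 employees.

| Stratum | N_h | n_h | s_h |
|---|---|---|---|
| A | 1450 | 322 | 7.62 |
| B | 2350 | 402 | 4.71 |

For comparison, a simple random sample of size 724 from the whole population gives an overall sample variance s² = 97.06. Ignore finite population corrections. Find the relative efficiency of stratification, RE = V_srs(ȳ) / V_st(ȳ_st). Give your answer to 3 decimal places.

RE ≈ 2.831

V̂(ȳ_st) = Σ W_h² s_h²/n_h, with W_h = N_h/N and N = 3800:
  stratum A: (1450/3800)²·7.62²/322 = 0.0262557
  stratum B: (2350/3800)²·4.71²/402 = 0.0211049
V_st = 0.0473606
V_srs = s²/n = 97.06/724 = 0.134061
Relative efficiency = V_srs / V_st = 0.134061/0.0473606 = 2.8306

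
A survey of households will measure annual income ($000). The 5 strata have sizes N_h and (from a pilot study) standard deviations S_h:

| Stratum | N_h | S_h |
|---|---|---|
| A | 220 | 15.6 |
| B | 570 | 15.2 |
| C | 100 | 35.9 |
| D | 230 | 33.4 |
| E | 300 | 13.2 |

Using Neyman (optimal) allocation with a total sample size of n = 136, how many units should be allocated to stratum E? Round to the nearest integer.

Neyman allocation: n_h = n · N_h S_h / Σ N_i S_i, with n = 136.
  stratum A: N_h·S_h = 220·15.6 = 3432.00
  stratum B: N_h·S_h = 570·15.2 = 8664.00
  stratum C: N_h·S_h = 100·35.9 = 3590.00
  stratum D: N_h·S_h = 230·33.4 = 7682.00
  stratum E: N_h·S_h = 300·13.2 = 3960.00
Σ N_h S_h = 27328.00
n for stratum E = 136·3960.00/27328.00 = 19.707 → 20

20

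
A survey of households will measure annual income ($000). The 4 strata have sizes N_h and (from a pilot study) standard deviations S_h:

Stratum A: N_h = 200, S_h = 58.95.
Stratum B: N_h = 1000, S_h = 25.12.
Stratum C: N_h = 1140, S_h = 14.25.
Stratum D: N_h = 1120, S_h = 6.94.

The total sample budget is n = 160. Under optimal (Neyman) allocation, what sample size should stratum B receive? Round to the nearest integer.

Neyman allocation: n_h = n · N_h S_h / Σ N_i S_i, with n = 160.
  stratum A: N_h·S_h = 200·58.95 = 11790.00
  stratum B: N_h·S_h = 1000·25.12 = 25120.00
  stratum C: N_h·S_h = 1140·14.25 = 16245.00
  stratum D: N_h·S_h = 1120·6.94 = 7772.80
Σ N_h S_h = 60927.80
n for stratum B = 160·25120.00/60927.80 = 65.967 → 66

66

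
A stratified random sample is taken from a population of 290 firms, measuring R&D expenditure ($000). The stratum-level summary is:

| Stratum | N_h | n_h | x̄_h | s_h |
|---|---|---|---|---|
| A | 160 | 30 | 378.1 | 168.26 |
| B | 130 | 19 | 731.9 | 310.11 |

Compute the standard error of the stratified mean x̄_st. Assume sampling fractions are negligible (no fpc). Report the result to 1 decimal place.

V̂(x̄_st) = Σ W_h² s_h²/n_h, with W_h = N_h/N and N = 290:
  stratum A: (160/290)²·168.26²/30 = 287.266
  stratum B: (130/290)²·310.11²/19 = 1017.11
V̂(x̄_st) = 1304.38
SE(x̄_st) = √1304.38 = 36.1162

SE(x̄_st) ≈ 36.1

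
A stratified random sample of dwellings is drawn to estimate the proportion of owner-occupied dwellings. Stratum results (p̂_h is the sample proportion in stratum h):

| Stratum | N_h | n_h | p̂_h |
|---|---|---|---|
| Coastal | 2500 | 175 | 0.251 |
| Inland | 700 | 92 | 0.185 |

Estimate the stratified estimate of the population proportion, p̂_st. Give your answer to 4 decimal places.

N = 3200; stratum weights W_h = N_h/N.
p̂_st = Σ W_h p̂_h = (2500·0.251 + 700·0.185)/3200 = 0.23656

p̂_st ≈ 0.2366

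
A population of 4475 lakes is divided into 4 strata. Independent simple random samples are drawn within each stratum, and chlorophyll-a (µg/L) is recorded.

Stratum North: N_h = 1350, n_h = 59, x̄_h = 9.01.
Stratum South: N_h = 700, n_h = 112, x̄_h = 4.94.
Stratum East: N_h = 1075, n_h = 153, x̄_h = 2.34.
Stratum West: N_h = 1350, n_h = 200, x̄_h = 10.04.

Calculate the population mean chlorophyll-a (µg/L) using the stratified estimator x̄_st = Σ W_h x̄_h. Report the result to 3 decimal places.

x̄_st ≈ 7.082

N = Σ N_h = 4475. Stratum weights W_h = N_h/N.
x̄_st = (1350·9.01 + 700·4.94 + 1075·2.34 + 1350·10.04) / 4475 = 7.08179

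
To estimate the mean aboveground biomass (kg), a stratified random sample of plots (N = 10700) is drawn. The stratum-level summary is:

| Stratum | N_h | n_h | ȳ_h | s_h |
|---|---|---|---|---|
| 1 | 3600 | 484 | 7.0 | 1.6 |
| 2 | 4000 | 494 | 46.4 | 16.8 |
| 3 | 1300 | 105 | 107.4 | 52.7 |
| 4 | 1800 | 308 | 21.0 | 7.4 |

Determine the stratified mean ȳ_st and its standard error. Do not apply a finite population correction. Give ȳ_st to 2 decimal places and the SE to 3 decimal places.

ȳ_st = Σ W_h ȳ_h = (3600·7.0 + 4000·46.4 + 1300·107.4 + 1800·21.0)/10700 = 36.28224
V̂(ȳ_st) = Σ W_h² s_h²/n_h, with W_h = N_h/N and N = 10700:
  stratum 1: (3600/10700)²·1.6²/484 = 0.000598731
  stratum 2: (4000/10700)²·16.8²/494 = 0.0798443
  stratum 3: (1300/10700)²·52.7²/105 = 0.390437
  stratum 4: (1800/10700)²·7.4²/308 = 0.00503142
V̂(ȳ_st) = 0.475912
SE(ȳ_st) = √0.475912 = 0.689863

ȳ_st ≈ 36.28, SE ≈ 0.690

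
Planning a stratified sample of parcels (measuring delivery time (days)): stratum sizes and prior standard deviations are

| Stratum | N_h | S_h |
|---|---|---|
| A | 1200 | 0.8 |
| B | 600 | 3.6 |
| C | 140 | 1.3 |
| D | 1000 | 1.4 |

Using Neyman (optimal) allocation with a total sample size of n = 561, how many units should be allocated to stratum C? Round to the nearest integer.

22

Neyman allocation: n_h = n · N_h S_h / Σ N_i S_i, with n = 561.
  stratum A: N_h·S_h = 1200·0.8 = 960.00
  stratum B: N_h·S_h = 600·3.6 = 2160.00
  stratum C: N_h·S_h = 140·1.3 = 182.00
  stratum D: N_h·S_h = 1000·1.4 = 1400.00
Σ N_h S_h = 4702.00
n for stratum C = 561·182.00/4702.00 = 21.715 → 22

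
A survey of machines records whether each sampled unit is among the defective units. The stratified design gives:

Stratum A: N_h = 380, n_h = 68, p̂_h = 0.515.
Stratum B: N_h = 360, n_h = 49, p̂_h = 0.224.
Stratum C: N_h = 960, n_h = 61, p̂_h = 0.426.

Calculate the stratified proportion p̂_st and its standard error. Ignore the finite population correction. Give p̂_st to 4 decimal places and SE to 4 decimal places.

N = 1700; stratum weights W_h = N_h/N.
p̂_st = Σ W_h p̂_h = (380·0.515 + 360·0.224 + 960·0.426)/1700 = 0.40312
V̂(p̂_st) = Σ W_h² p̂_h(1−p̂_h)/(n_h−1):
  stratum A: (380/1700)²·0.515·0.485/67 = 0.00018627
  stratum B: (360/1700)²·0.224·0.776/48 = 0.000162396
  stratum C: (960/1700)²·0.426·0.574/60 = 0.00129962
V̂(p̂_st) = 0.00164828; SE = √V̂ = 0.040599

p̂_st ≈ 0.4031, SE ≈ 0.0406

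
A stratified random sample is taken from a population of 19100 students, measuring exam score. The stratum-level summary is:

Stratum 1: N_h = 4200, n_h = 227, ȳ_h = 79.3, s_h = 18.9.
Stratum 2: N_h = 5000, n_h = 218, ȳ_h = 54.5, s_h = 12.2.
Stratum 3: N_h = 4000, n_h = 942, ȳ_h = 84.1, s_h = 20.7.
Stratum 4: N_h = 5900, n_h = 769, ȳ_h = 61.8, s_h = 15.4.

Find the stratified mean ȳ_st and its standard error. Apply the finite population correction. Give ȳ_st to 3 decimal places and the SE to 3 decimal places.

ȳ_st ≈ 68.407, SE ≈ 0.397

ȳ_st = Σ W_h ȳ_h = (4200·79.3 + 5000·54.5 + 4000·84.1 + 5900·61.8)/19100 = 68.40733
V̂(ȳ_st) = Σ W_h² (1 − n_h/N_h) s_h²/n_h, with W_h = N_h/N and N = 19100:
  stratum 1: (4200/19100)²·(1 − 227/4200)·18.9²/227 = 0.0719779
  stratum 2: (5000/19100)²·(1 − 218/5000)·12.2²/218 = 0.0447482
  stratum 3: (4000/19100)²·(1 − 942/4000)·20.7²/942 = 0.0152518
  stratum 4: (5900/19100)²·(1 − 769/5900)·15.4²/769 = 0.0255919
V̂(ȳ_st) = 0.15757
SE(ȳ_st) = √0.15757 = 0.396951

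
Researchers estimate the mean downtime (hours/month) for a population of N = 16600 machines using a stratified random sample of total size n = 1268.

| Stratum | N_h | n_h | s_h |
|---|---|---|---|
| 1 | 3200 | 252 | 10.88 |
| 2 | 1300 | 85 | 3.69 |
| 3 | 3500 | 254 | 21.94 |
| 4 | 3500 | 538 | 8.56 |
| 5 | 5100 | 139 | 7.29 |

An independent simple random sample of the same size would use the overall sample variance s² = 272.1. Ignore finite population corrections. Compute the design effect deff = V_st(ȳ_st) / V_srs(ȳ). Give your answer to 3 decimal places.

deff ≈ 0.675

V̂(ȳ_st) = Σ W_h² s_h²/n_h, with W_h = N_h/N and N = 16600:
  stratum 1: (3200/16600)²·10.88²/252 = 0.0174559
  stratum 2: (1300/16600)²·3.69²/85 = 0.000982436
  stratum 3: (3500/16600)²·21.94²/254 = 0.084248
  stratum 4: (3500/16600)²·8.56²/538 = 0.0060546
  stratum 5: (5100/16600)²·7.29²/139 = 0.0360881
V_st = 0.144829
V_srs = s²/n = 272.1/1268 = 0.21459
deff = V_st / V_srs = 0.144829/0.21459 = 0.6749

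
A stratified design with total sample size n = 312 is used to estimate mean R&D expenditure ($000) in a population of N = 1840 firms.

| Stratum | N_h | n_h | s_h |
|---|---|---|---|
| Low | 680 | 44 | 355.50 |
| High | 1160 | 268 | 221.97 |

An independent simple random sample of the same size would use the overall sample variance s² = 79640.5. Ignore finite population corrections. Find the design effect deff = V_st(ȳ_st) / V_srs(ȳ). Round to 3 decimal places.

deff ≈ 1.823

V̂(ȳ_st) = Σ W_h² s_h²/n_h, with W_h = N_h/N and N = 1840:
  stratum Low: (680/1840)²·355.50²/44 = 392.291
  stratum High: (1160/1840)²·221.97²/268 = 73.0692
V_st = 465.36
V_srs = s²/n = 79640.5/312 = 255.258
deff = V_st / V_srs = 465.36/255.258 = 1.8231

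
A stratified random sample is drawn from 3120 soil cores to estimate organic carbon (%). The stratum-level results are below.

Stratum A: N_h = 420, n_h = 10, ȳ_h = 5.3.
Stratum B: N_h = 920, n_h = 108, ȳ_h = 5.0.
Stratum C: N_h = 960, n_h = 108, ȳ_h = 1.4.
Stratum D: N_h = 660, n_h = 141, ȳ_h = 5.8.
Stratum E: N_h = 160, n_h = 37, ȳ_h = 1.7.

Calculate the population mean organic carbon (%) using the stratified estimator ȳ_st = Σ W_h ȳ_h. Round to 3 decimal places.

ȳ_st ≈ 3.933

N = Σ N_h = 3120. Stratum weights W_h = N_h/N.
ȳ_st = (420·5.3 + 920·5.0 + 960·1.4 + 660·5.8 + 160·1.7) / 3120 = 3.93269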